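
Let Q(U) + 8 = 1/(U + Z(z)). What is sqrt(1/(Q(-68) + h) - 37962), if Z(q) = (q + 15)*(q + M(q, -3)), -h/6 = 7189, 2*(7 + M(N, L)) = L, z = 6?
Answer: I*sqrt(1025944564699496074)/5198612 ≈ 194.84*I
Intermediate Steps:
M(N, L) = -7 + L/2
h = -43134 (h = -6*7189 = -43134)
Z(q) = (15 + q)*(-17/2 + q) (Z(q) = (q + 15)*(q + (-7 + (1/2)*(-3))) = (15 + q)*(q + (-7 - 3/2)) = (15 + q)*(q - 17/2) = (15 + q)*(-17/2 + q))
Q(U) = -8 + 1/(-105/2 + U) (Q(U) = -8 + 1/(U + (-255/2 + 6**2 + (13/2)*6)) = -8 + 1/(U + (-255/2 + 36 + 39)) = -8 + 1/(U - 105/2) = -8 + 1/(-105/2 + U))
sqrt(1/(Q(-68) + h) - 37962) = sqrt(1/(2*(421 - 8*(-68))/(-105 + 2*(-68)) - 43134) - 37962) = sqrt(1/(2*(421 + 544)/(-105 - 136) - 43134) - 37962) = sqrt(1/(2*965/(-241) - 43134) - 37962) = sqrt(1/(2*(-1/241)*965 - 43134) - 37962) = sqrt(1/(-1930/241 - 43134) - 37962) = sqrt(1/(-10397224/241) - 37962) = sqrt(-241/10397224 - 37962) = sqrt(-394699417729/10397224) = I*sqrt(1025944564699496074)/5198612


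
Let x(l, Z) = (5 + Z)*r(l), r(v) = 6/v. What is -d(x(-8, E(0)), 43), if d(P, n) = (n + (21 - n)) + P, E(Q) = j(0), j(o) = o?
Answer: -69/4 ≈ -17.250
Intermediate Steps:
E(Q) = 0
x(l, Z) = 6*(5 + Z)/l (x(l, Z) = (5 + Z)*(6/l) = 6*(5 + Z)/l)
d(P, n) = 21 + P
-d(x(-8, E(0)), 43) = -(21 + 6*(5 + 0)/(-8)) = -(21 + 6*(-⅛)*5) = -(21 - 15/4) = -1*69/4 = -69/4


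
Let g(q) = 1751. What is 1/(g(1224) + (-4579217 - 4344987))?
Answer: -1/8922453 ≈ -1.1208e-7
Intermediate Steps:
1/(g(1224) + (-4579217 - 4344987)) = 1/(1751 + (-4579217 - 4344987)) = 1/(1751 - 8924204) = 1/(-8922453) = -1/8922453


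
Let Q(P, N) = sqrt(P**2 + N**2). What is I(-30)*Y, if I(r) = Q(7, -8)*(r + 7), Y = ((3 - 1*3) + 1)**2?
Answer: -23*sqrt(113) ≈ -244.49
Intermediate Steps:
Y = 1 (Y = ((3 - 3) + 1)**2 = (0 + 1)**2 = 1**2 = 1)
Q(P, N) = sqrt(N**2 + P**2)
I(r) = sqrt(113)*(7 + r) (I(r) = sqrt((-8)**2 + 7**2)*(r + 7) = sqrt(64 + 49)*(7 + r) = sqrt(113)*(7 + r))
I(-30)*Y = (sqrt(113)*(7 - 30))*1 = (sqrt(113)*(-23))*1 = -23*sqrt(113)*1 = -23*sqrt(113)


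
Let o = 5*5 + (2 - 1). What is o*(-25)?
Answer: -650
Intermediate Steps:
o = 26 (o = 25 + 1 = 26)
o*(-25) = 26*(-25) = -650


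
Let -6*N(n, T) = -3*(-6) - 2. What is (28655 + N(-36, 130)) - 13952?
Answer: 44101/3 ≈ 14700.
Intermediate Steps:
N(n, T) = -8/3 (N(n, T) = -(-3*(-6) - 2)/6 = -(18 - 2)/6 = -⅙*16 = -8/3)
(28655 + N(-36, 130)) - 13952 = (28655 - 8/3) - 13952 = 85957/3 - 13952 = 44101/3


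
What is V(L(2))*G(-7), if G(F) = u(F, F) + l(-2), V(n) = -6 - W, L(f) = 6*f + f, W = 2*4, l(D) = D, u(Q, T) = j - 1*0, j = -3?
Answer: 70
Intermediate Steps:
u(Q, T) = -3 (u(Q, T) = -3 - 1*0 = -3 + 0 = -3)
W = 8
L(f) = 7*f
V(n) = -14 (V(n) = -6 - 1*8 = -6 - 8 = -14)
G(F) = -5 (G(F) = -3 - 2 = -5)
V(L(2))*G(-7) = -14*(-5) = 70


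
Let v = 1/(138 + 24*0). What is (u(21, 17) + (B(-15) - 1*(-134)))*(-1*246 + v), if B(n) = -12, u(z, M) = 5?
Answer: -4311269/138 ≈ -31241.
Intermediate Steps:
v = 1/138 (v = 1/(138 + 0) = 1/138 ≈ 0.0072464)
(u(21, 17) + (B(-15) - 1*(-134)))*(-1*246 + v) = (5 + (-12 - 1*(-134)))*(-1*246 + 1/138) = (5 + (-12 + 134))*(-246 + 1/138) = (5 + 122)*(-33947/138) = 127*(-33947/138) = -4311269/138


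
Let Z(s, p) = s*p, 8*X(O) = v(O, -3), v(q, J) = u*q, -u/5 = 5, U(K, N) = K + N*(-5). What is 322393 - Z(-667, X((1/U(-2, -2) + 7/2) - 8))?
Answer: 21216777/64 ≈ 3.3151e+5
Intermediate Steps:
U(K, N) = K - 5*N
u = -25 (u = -5*5 = -25)
v(q, J) = -25*q
X(O) = -25*O/8 (X(O) = (-25*O)/8 = -25*O/8)
Z(s, p) = p*s
322393 - Z(-667, X((1/U(-2, -2) + 7/2) - 8)) = 322393 - (-25*((1/(-2 - 5*(-2)) + 7/2) - 8)/8)*(-667) = 322393 - (-25*((1/(-2 + 10) + 7*(1/2)) - 8)/8)*(-667) = 322393 - (-25*((1/8 + 7/2) - 8)/8)*(-667) = 322393 - (-25*(29/8 - 8)/8)*(-667) = 322393 - (-25/8*(-35/8))*(-667) = 322393 - 875*(-667)/64 = 322393 - 1*(-583625/64) = 322393 + 583625/64 = 21216777/64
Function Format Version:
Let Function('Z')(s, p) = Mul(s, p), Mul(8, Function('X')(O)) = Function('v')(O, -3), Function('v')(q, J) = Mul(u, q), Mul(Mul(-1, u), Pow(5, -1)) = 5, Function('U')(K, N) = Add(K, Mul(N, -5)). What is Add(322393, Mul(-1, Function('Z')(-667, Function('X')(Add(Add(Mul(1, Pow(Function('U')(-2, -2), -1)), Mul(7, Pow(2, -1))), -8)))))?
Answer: Rational(21216777, 64) ≈ 3.3151e+5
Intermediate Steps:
Function('U')(K, N) = Add(K, Mul(-5, N))
u = -25 (u = Mul(-5, 5) = -25)
Function('v')(q, J) = Mul(-25, q)
Function('X')(O) = Mul(Rational(-25, 8), O) (Function('X')(O) = Mul(Rational(1, 8), Mul(-25, O)) = Mul(Rational(-25, 8), O))
Function('Z')(s, p) = Mul(p, s)
Add(322393, Mul(-1, Function('Z')(-667, Function('X')(Add(Add(Mul(1, Pow(Function('U')(-2, -2), -1)), Mul(7, Pow(2, -1))), -8))))) = Add(322393, Mul(-1, Mul(Mul(Rational(-25, 8), Add(Add(Mul(1, Pow(Add(-2, Mul(-5, -2)), -1)), Mul(7, Pow(2, -1))), -8)), -667))) = Add(322393, Mul(-1, Mul(Mul(Rational(-25, 8), Add(Add(Mul(1, Pow(Add(-2, 10), -1)), Mul(7, Rational(1, 2))), -8)), -667))) = Add(322393, Mul(-1, Mul(Mul(Rational(-25, 8), Add(Add(Mul(1, Pow(8, -1)), Rational(7, 2)), -8)), -667))) = Add(322393, Mul(-1, Mul(Mul(Rational(-25, 8), Add(Add(Mul(1, Rational(1, 8)), Rational(7, 2)), -8)), -667))) = Add(322393, Mul(-1, Mul(Mul(Rational(-25, 8), Add(Add(Rational(1, 8), Rational(7, 2)), -8)), -667))) = Add(322393, Mul(-1, Mul(Mul(Rational(-25, 8), Add(Rational(29, 8), -8)), -667))) = Add(322393, Mul(-1, Mul(Mul(Rational(-25, 8), Rational(-35, 8)), -667))) = Add(322393, Mul(-1, Mul(Rational(875, 64), -667))) = Add(322393, Mul(-1, Rational(-583625, 64))) = Add(322393, Rational(583625, 64)) = Rational(21216777, 64)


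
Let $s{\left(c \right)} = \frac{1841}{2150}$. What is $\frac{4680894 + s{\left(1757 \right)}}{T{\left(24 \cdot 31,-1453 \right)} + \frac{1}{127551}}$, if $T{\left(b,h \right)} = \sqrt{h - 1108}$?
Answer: $\frac{1283663562598491}{89580972739748300} - \frac{163732571073000125541 i \sqrt{2561}}{89580972739748300} \approx 0.01433 - 92496.0 i$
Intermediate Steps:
$s{\left(c \right)} = \frac{1841}{2150}$ ($s{\left(c \right)} = 1841 \cdot \frac{1}{2150} = \frac{1841}{2150}$)
$T{\left(b,h \right)} = \sqrt{-1108 + h}$
$\frac{4680894 + s{\left(1757 \right)}}{T{\left(24 \cdot 31,-1453 \right)} + \frac{1}{127551}} = \frac{4680894 + \frac{1841}{2150}}{\sqrt{-1108 - 1453} + \frac{1}{127551}} = \frac{10063923941}{2150 \left(\sqrt{-2561} + \frac{1}{127551}\right)} = \frac{10063923941}{2150 \left(i \sqrt{2561} + \frac{1}{127551}\right)} = \frac{10063923941}{2150 \left(\frac{1}{127551} + i \sqrt{2561}\right)}$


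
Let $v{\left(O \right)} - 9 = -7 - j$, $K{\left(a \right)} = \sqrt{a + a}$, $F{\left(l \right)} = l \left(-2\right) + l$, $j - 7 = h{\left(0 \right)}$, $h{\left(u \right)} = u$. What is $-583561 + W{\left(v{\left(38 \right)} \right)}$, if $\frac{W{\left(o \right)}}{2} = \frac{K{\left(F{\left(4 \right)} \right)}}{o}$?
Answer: $-583561 - \frac{4 i \sqrt{2}}{5} \approx -5.8356 \cdot 10^{5} - 1.1314 i$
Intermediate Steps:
$j = 7$ ($j = 7 + 0 = 7$)
$F{\left(l \right)} = - l$ ($F{\left(l \right)} = - 2 l + l = - l$)
$K{\left(a \right)} = \sqrt{2} \sqrt{a}$ ($K{\left(a \right)} = \sqrt{2 a} = \sqrt{2} \sqrt{a}$)
$v{\left(O \right)} = -5$ ($v{\left(O \right)} = 9 - 14 = -5$)
$W{\left(o \right)} = \frac{4 i \sqrt{2}}{o}$ ($W{\left(o \right)} = 2 \frac{\sqrt{2} \sqrt{\left(-1\right) 4}}{o} = 2 \frac{\sqrt{2} \sqrt{-4}}{o} = 2 \frac{\sqrt{2} \cdot 2 i}{o} = 2 \frac{2 i \sqrt{2}}{o} = \frac{4 i \sqrt{2}}{o}$)
$-583561 + W{\left(v{\left(38 \right)} \right)} = -583561 + \frac{4 i \sqrt{2}}{-5} = -583561 + 4 i \sqrt{2} \left(- \frac{1}{5}\right) = -583561 - \frac{4 i \sqrt{2}}{5}$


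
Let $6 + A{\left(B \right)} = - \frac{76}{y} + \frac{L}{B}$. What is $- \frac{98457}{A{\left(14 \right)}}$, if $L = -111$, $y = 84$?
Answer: $\frac{590742}{89} \approx 6637.5$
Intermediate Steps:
$A{\left(B \right)} = - \frac{145}{21} - \frac{111}{B}$ ($A{\left(B \right)} = -6 - \left(\frac{19}{21} + \frac{111}{B}\right) = - \frac{145}{21} - \frac{111}{B}$)
$- \frac{98457}{A{\left(14 \right)}} = - \frac{98457}{- \frac{145}{21} - \frac{111}{14}} = - \frac{98457}{- \frac{89}{6}} = \left(-98457\right) \left(- \frac{6}{89}\right) = \frac{590742}{89}$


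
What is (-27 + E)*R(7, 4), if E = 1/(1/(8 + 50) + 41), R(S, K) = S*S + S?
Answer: -3593800/2379 ≈ -1510.6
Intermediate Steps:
R(S, K) = S + S**2 (R(S, K) = S**2 + S = S + S**2)
E = 58/2379 (E = 1/(1/58 + 41) = 1/(2379/58) = 58/2379 ≈ 0.024380)
(-27 + E)*R(7, 4) = (-27 + 58/2379)*(7*(1 + 7)) = -449225*8/2379 = -64175/2379*56 = -3593800/2379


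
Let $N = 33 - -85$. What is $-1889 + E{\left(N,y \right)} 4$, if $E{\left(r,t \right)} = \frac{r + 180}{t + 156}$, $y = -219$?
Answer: $- \frac{120199}{63} \approx -1907.9$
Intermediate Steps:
$N = 118$ ($N = 33 + 85 = 118$)
$E{\left(r,t \right)} = \frac{180 + r}{156 + t}$
$-1889 + E{\left(N,y \right)} 4 = -1889 + \frac{180 + 118}{156 - 219} \cdot 4 = -1889 + \frac{1}{-63} \cdot 298 \cdot 4 = -1889 + \left(- \frac{1}{63}\right) 298 \cdot 4 = -1889 - \frac{1192}{63} = - \frac{120199}{63}$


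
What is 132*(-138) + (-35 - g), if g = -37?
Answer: -18214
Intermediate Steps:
132*(-138) + (-35 - g) = 132*(-138) + (-35 - 1*(-37)) = -18216 + (-35 + 37) = -18216 + 2 = -18214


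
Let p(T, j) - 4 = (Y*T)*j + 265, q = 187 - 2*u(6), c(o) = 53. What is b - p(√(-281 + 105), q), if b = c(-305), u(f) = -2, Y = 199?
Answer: -216 - 152036*I*√11 ≈ -216.0 - 5.0425e+5*I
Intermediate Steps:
q = 191 (q = 187 - 2*(-2) = 187 - 1*(-4) = 187 + 4 = 191)
b = 53
p(T, j) = 269 + 199*T*j (p(T, j) = 4 + ((199*T)*j + 265) = 4 + (199*T*j + 265) = 4 + (265 + 199*T*j) = 269 + 199*T*j)
b - p(√(-281 + 105), q) = 53 - (269 + 199*√(-281 + 105)*191) = 53 - (269 + 199*√(-176)*191) = 53 - (269 + 199*(4*I*√11)*191) = 53 - (269 + 152036*I*√11) = 53 + (-269 - 152036*I*√11) = -216 - 152036*I*√11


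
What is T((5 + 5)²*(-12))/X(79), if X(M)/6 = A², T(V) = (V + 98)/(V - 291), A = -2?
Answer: 551/17892 ≈ 0.030796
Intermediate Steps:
T(V) = (98 + V)/(-291 + V)
X(M) = 24 (X(M) = 6*(-2)² = 6*4 = 24)
T((5 + 5)²*(-12))/X(79) = ((98 + (5 + 5)²*(-12))/(-291 + (5 + 5)²*(-12)))/24 = ((98 + 10²*(-12))/(-291 + 10²*(-12)))*(1/24) = ((98 + 100*(-12))/(-291 + 100*(-12)))*(1/24) = ((98 - 1200)/(-291 - 1200))*(1/24) = (-1102/(-1491))*(1/24) = -1/1491*(-1102)*(1/24) = (1102/1491)*(1/24) = 551/17892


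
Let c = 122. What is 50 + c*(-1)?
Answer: -72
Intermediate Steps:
50 + c*(-1) = 50 + 122*(-1) = 50 - 122 = -72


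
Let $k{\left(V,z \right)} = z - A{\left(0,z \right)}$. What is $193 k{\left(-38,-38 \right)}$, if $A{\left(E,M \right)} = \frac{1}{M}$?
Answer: $- \frac{278499}{38} \approx -7328.9$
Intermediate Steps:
$k{\left(V,z \right)} = z - \frac{1}{z}$
$193 k{\left(-38,-38 \right)} = 193 \left(-38 - \frac{1}{-38}\right) = 193 \left(-38 - - \frac{1}{38}\right) = 193 \left(-38 + \frac{1}{38}\right) = 193 \left(- \frac{1443}{38}\right) = - \frac{278499}{38}$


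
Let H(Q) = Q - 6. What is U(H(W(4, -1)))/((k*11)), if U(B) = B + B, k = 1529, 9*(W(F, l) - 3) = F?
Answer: -46/151371 ≈ -0.00030389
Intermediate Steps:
W(F, l) = 3 + F/9
H(Q) = -6 + Q
U(B) = 2*B
U(H(W(4, -1)))/((k*11)) = (2*(-6 + (3 + (⅑)*4)))/((1529*11)) = (2*(-6 + (3 + 4/9)))/16819 = (2*(-6 + 31/9))*(1/16819) = (2*(-23/9))*(1/16819) = -46/9*1/16819 = -46/151371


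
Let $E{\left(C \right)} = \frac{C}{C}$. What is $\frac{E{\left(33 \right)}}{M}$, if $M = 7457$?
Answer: $\frac{1}{7457} \approx 0.0001341$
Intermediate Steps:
$E{\left(C \right)} = 1$
$\frac{E{\left(33 \right)}}{M} = 1 \cdot \frac{1}{7457} = \frac{1}{7457}$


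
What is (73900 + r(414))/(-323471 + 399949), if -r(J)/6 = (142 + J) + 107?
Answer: 34961/38239 ≈ 0.91428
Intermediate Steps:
r(J) = -1494 - 6*J (r(J) = -6*((142 + J) + 107) = -6*(249 + J) = -1494 - 6*J)
(73900 + r(414))/(-323471 + 399949) = (73900 + (-1494 - 6*414))/(-323471 + 399949) = (73900 + (-1494 - 2484))/76478 = (73900 - 3978)*(1/76478) = 69922*(1/76478) = 34961/38239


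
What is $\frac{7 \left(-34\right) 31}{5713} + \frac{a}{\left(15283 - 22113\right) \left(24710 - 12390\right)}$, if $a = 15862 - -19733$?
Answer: $- \frac{17743702601}{13734966080} \approx -1.2919$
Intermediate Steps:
$a = 35595$ ($a = 15862 + 19733 = 35595$)
$\frac{7 \left(-34\right) 31}{5713} + \frac{a}{\left(15283 - 22113\right) \left(24710 - 12390\right)} = \frac{7 \left(-34\right) 31}{5713} + \frac{35595}{\left(15283 - 22113\right) \left(24710 - 12390\right)} = \left(-238\right) 31 \cdot \frac{1}{5713} + \frac{35595}{\left(-6830\right) 12320} = \left(-7378\right) \frac{1}{5713} + \frac{35595}{-84145600} = - \frac{7378}{5713} + 35595 \left(- \frac{1}{84145600}\right) = - \frac{7378}{5713} - \frac{1017}{2404160} = - \frac{17743702601}{13734966080}$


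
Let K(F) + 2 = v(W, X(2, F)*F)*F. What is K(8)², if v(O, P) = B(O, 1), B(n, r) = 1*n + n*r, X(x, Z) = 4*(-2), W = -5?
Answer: 6724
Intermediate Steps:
X(x, Z) = -8
B(n, r) = n + n*r
v(O, P) = 2*O (v(O, P) = O*(1 + 1) = O*2 = 2*O)
K(F) = -2 - 10*F (K(F) = -2 + (2*(-5))*F = -2 - 10*F)
K(8)² = (-2 - 10*8)² = (-2 - 80)² = (-82)² = 6724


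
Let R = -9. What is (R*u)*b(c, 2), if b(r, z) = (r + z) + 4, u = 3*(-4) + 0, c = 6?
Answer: 1296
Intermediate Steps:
u = -12 (u = -12 + 0 = -12)
b(r, z) = 4 + r + z
(R*u)*b(c, 2) = (-9*(-12))*(4 + 6 + 2) = 108*12 = 1296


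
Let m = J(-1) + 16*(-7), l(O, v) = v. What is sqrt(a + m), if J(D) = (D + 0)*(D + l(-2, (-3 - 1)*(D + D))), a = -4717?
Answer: 2*I*sqrt(1209) ≈ 69.541*I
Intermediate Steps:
J(D) = -7*D**2 (J(D) = (D + 0)*(D + (-3 - 1)*(D + D)) = D*(D - 8*D) = D*(-7*D) = -7*D**2)
m = -119 (m = -7*(-1)**2 + 16*(-7) = -7*1 - 112 = -7 - 112 = -119)
sqrt(a + m) = sqrt(-4717 - 119) = sqrt(-4836) = 2*I*sqrt(1209)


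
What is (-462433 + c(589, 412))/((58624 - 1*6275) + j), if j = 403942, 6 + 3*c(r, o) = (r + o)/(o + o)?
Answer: -1143138319/1127951352 ≈ -1.0135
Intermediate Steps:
c(r, o) = -2 + (o + r)/(6*o) (c(r, o) = -2 + ((r + o)/(o + o))/3 = -2 + ((o + r)/((2*o)))/3 = -2 + ((o + r)*(1/(2*o)))/3 = -2 + ((o + r)/(2*o))/3 = -2 + (o + r)/(6*o))
(-462433 + c(589, 412))/((58624 - 1*6275) + j) = (-462433 + (⅙)*(589 - 11*412)/412)/((58624 - 1*6275) + 403942) = (-462433 + (⅙)*(1/412)*(589 - 4532))/((58624 - 6275) + 403942) = (-462433 + (⅙)*(1/412)*(-3943))/(52349 + 403942) = (-462433 - 3943/2472)/456291 = -1143138319/2472*1/456291 = -1143138319/1127951352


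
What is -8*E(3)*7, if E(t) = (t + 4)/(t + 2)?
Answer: -392/5 ≈ -78.400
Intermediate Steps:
E(t) = (4 + t)/(2 + t)
-8*E(3)*7 = -8*(4 + 3)/(2 + 3)*7 = -8*7/5*7 = -56/5*7 = -392/5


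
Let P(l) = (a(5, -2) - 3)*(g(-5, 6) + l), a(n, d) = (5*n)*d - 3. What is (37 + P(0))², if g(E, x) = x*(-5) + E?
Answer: 3988009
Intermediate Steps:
g(E, x) = E - 5*x (g(E, x) = -5*x + E = E - 5*x)
a(n, d) = -3 + 5*d*n (a(n, d) = 5*d*n - 3 = -3 + 5*d*n)
P(l) = 1960 - 56*l (P(l) = ((-3 + 5*(-2)*5) - 3)*((-5 - 5*6) + l) = ((-3 - 50) - 3)*((-5 - 30) + l) = (-53 - 3)*(-35 + l) = -56*(-35 + l) = 1960 - 56*l)
(37 + P(0))² = (37 + (1960 - 56*0))² = (37 + (1960 + 0))² = (37 + 1960)² = 1997² = 3988009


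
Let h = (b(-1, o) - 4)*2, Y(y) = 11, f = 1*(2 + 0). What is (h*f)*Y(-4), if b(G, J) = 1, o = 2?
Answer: -132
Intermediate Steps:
f = 2 (f = 1*2 = 2)
h = -6 (h = (1 - 4)*2 = -3*2 = -6)
(h*f)*Y(-4) = -6*2*11 = -12*11 = -132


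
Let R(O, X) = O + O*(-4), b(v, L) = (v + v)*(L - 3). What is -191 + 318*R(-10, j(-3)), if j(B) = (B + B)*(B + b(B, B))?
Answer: 9349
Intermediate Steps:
b(v, L) = 2*v*(-3 + L) (b(v, L) = (2*v)*(-3 + L) = 2*v*(-3 + L))
j(B) = 2*B*(B + 2*B*(-3 + B)) (j(B) = (B + B)*(B + 2*B*(-3 + B)) = (2*B)*(B + 2*B*(-3 + B)) = 2*B*(B + 2*B*(-3 + B)))
R(O, X) = -3*O (R(O, X) = O - 4*O = -3*O)
-191 + 318*R(-10, j(-3)) = -191 + 318*(-3*(-10)) = -191 + 318*30 = -191 + 9540 = 9349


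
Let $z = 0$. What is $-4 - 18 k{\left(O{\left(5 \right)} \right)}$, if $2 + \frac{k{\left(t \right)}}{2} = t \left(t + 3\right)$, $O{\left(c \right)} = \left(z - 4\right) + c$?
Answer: $-76$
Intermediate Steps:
$O{\left(c \right)} = -4 + c$ ($O{\left(c \right)} = \left(0 - 4\right) + c = -4 + c$)
$k{\left(t \right)} = -4 + 2 t \left(3 + t\right)$ ($k{\left(t \right)} = -4 + 2 t \left(t + 3\right) = -4 + 2 t \left(3 + t\right)$)
$-4 - 18 k{\left(O{\left(5 \right)} \right)} = -4 - 18 \left(-4 + 2 \left(-4 + 5\right)^{2} + 6 \left(-4 + 5\right)\right) = -4 - 18 \left(-4 + 2 \cdot 1^{2} + 6 \cdot 1\right) = -4 - 18 \left(-4 + 2 \cdot 1 + 6\right) = -4 - 18 \left(-4 + 2 + 6\right) = -4 - 72 = -76$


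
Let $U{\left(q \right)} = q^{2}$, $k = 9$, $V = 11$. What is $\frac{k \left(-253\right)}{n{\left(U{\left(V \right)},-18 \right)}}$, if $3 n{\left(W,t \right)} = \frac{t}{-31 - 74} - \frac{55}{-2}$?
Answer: $- \frac{478170}{1937} \approx -246.86$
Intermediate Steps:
$n{\left(W,t \right)} = \frac{55}{6} - \frac{t}{315}$ ($n{\left(W,t \right)} = \frac{\frac{t}{-31 - 74} - \frac{55}{-2}}{3} = \frac{\frac{t}{-105} - - \frac{55}{2}}{3} = \frac{t \left(- \frac{1}{105}\right) + \frac{55}{2}}{3} = \frac{- \frac{t}{105} + \frac{55}{2}}{3} = \frac{\frac{55}{2} - \frac{t}{105}}{3} = \frac{55}{6} - \frac{t}{315}$)
$\frac{k \left(-253\right)}{n{\left(U{\left(V \right)},-18 \right)}} = \frac{9 \left(-253\right)}{\frac{55}{6} - - \frac{2}{35}} = - \frac{2277}{\frac{55}{6} + \frac{2}{35}} = - \frac{2277}{\frac{1937}{210}} = \left(-2277\right) \frac{210}{1937} = - \frac{478170}{1937}$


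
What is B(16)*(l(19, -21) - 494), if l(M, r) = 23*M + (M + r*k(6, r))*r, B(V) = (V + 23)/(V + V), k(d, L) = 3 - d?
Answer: -69381/32 ≈ -2168.2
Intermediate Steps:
B(V) = (23 + V)/(2*V) (B(V) = (23 + V)/((2*V)) = (23 + V)*(1/(2*V)) = (23 + V)/(2*V))
l(M, r) = 23*M + r*(M - 3*r) (l(M, r) = 23*M + (M + r*(3 - 1*6))*r = 23*M + (M + r*(3 - 6))*r = 23*M + (M + r*(-3))*r = 23*M + (M - 3*r)*r = 23*M + r*(M - 3*r))
B(16)*(l(19, -21) - 494) = ((1/2)*(23 + 16)/16)*((-3*(-21)**2 + 23*19 + 19*(-21)) - 494) = ((1/2)*(1/16)*39)*((-3*441 + 437 - 399) - 494) = 39*((-1323 + 437 - 399) - 494)/32 = 39*(-1285 - 494)/32 = (39/32)*(-1779) = -69381/32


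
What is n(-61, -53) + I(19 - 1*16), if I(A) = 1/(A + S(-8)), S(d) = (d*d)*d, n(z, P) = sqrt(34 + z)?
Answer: -1/509 + 3*I*sqrt(3) ≈ -0.0019646 + 5.1962*I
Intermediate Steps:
S(d) = d**3 (S(d) = d**2*d = d**3)
I(A) = 1/(-512 + A) (I(A) = 1/(A + (-8)**3) = 1/(A - 512) = 1/(-512 + A))
n(-61, -53) + I(19 - 1*16) = sqrt(34 - 61) + 1/(-512 + (19 - 1*16)) = sqrt(-27) + 1/(-512 + (19 - 16)) = 3*I*sqrt(3) + 1/(-512 + 3) = 3*I*sqrt(3) + 1/(-509) = 3*I*sqrt(3) - 1/509 = -1/509 + 3*I*sqrt(3)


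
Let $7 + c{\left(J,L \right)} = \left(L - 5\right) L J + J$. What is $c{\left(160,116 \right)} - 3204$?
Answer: $2057109$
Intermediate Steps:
$c{\left(J,L \right)} = -7 + J + J L \left(-5 + L\right)$ ($c{\left(J,L \right)} = -7 + \left(\left(L - 5\right) L J + J\right) = -7 + \left(\left(-5 + L\right) L J + J\right) = -7 + \left(L \left(-5 + L\right) J + J\right) = -7 + \left(J L \left(-5 + L\right) + J\right) = -7 + \left(J + J L \left(-5 + L\right)\right) = -7 + J + J L \left(-5 + L\right)$)
$c{\left(160,116 \right)} - 3204 = \left(-7 + 160 + 160 \cdot 116^{2} - 800 \cdot 116\right) - 3204 = \left(-7 + 160 + 160 \cdot 13456 - 92800\right) - 3204 = \left(-7 + 160 + 2152960 - 92800\right) - 3204 = 2060313 - 3204 = 2057109$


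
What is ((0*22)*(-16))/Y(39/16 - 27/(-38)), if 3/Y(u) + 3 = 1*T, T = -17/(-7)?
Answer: 0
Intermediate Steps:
T = 17/7 (T = -17*(-1/7) = 17/7 ≈ 2.4286)
Y(u) = -21/4 (Y(u) = 3/(-3 + 1*(17/7)) = 3/(-3 + 17/7) = 3/(-4/7) = 3*(-7/4) = -21/4)
((0*22)*(-16))/Y(39/16 - 27/(-38)) = ((0*22)*(-16))/(-21/4) = (0*(-16))*(-4/21) = 0*(-4/21) = 0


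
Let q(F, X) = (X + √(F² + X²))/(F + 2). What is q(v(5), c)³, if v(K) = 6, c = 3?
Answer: 27/32 + 27*√5/64 ≈ 1.7871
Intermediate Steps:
q(F, X) = (X + √(F² + X²))/(2 + F)
q(v(5), c)³ = ((3 + √(6² + 3²))/(2 + 6))³ = ((3 + √(36 + 9))/8)³ = ((3 + √45)/8)³ = ((3 + 3*√5)/8)³ = (3/8 + 3*√5/8)³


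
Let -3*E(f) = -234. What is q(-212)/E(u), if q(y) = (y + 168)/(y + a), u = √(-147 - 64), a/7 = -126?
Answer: 11/21333 ≈ 0.00051563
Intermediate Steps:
a = -882 (a = 7*(-126) = -882)
u = I*√211 (u = √(-211) = I*√211 ≈ 14.526*I)
E(f) = 78 (E(f) = -⅓*(-234) = 78)
q(y) = (168 + y)/(-882 + y) (q(y) = (y + 168)/(y - 882) = (168 + y)/(-882 + y))
q(-212)/E(u) = ((168 - 212)/(-882 - 212))/78 = (-44/(-1094))*(1/78) = -1/1094*(-44)*(1/78) = (22/547)*(1/78) = 11/21333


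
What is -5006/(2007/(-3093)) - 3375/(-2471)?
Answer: 12755548481/1653099 ≈ 7716.1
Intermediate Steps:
-5006/(2007/(-3093)) - 3375/(-2471) = -5006/(2007*(-1/3093)) - 3375*(-1/2471) = -5006/(-669/1031) + 3375/2471 = -5006*(-1031/669) + 3375/2471 = 5161186/669 + 3375/2471 = 12755548481/1653099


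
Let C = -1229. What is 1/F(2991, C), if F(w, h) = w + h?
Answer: 1/1762 ≈ 0.00056754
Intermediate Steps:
F(w, h) = h + w
1/F(2991, C) = 1/(-1229 + 2991) = 1/1762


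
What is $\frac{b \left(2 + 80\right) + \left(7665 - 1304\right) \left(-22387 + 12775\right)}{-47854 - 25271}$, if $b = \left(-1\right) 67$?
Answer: $\frac{61147426}{73125} \approx 836.2$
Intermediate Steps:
$b = -67$
$\frac{b \left(2 + 80\right) + \left(7665 - 1304\right) \left(-22387 + 12775\right)}{-47854 - 25271} = \frac{- 67 \left(2 + 80\right) + \left(7665 - 1304\right) \left(-22387 + 12775\right)}{-47854 - 25271} = \frac{\left(-67\right) 82 + 6361 \left(-9612\right)}{-73125} = \left(-5494 - 61141932\right) \left(- \frac{1}{73125}\right) = \left(-61147426\right) \left(- \frac{1}{73125}\right) = \frac{61147426}{73125}$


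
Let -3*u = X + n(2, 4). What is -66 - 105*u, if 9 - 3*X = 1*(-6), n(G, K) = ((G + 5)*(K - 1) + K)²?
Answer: 21984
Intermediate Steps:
n(G, K) = (K + (-1 + K)*(5 + G))² (n(G, K) = ((5 + G)*(-1 + K) + K)² = ((-1 + K)*(5 + G) + K)² = (K + (-1 + K)*(5 + G))²)
X = 5 (X = 3 - (-6)/3 = 3 - ⅓*(-6) = 3 + 2 = 5)
u = -210 (u = -(5 + (-5 - 1*2 + 6*4 + 2*4)²)/3 = -(5 + (-5 - 2 + 24 + 8)²)/3 = -(5 + 25²)/3 = -(5 + 625)/3 = -⅓*630 = -210)
-66 - 105*u = -66 - 105*(-210) = -66 + 22050 = 21984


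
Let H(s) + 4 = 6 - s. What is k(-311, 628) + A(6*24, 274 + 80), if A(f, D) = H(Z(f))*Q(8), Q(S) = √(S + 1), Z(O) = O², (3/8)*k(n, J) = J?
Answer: -181582/3 ≈ -60527.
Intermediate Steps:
k(n, J) = 8*J/3
H(s) = 2 - s (H(s) = -4 + (6 - s) = 2 - s)
Q(S) = √(1 + S)
A(f, D) = 6 - 3*f² (A(f, D) = (2 - f²)*√(1 + 8) = (2 - f²)*√9 = (2 - f²)*3 = 6 - 3*f²)
k(-311, 628) + A(6*24, 274 + 80) = (8/3)*628 + (6 - 3*(6*24)²) = 5024/3 + (6 - 3*144²) = 5024/3 + (6 - 3*20736) = 5024/3 + (6 - 62208) = 5024/3 - 62202 = -181582/3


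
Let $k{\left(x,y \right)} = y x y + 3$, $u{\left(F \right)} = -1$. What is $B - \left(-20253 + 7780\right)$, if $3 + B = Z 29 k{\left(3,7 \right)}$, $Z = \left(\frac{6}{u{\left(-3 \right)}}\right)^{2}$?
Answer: $169070$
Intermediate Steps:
$k{\left(x,y \right)} = 3 + x y^{2}$ ($k{\left(x,y \right)} = x y y + 3 = x y^{2} + 3 = 3 + x y^{2}$)
$Z = 36$ ($Z = \left(\frac{6}{-1}\right)^{2} = \left(6 \left(-1\right)\right)^{2} = \left(-6\right)^{2} = 36$)
$B = 156597$ ($B = -3 + 36 \cdot 29 \left(3 + 3 \cdot 7^{2}\right) = -3 + 1044 \left(3 + 3 \cdot 49\right) = -3 + 1044 \left(3 + 147\right) = -3 + 1044 \cdot 150 = -3 + 156600 = 156597$)
$B - \left(-20253 + 7780\right) = 156597 - \left(-20253 + 7780\right) = 156597 - -12473 = 156597 + 12473 = 169070$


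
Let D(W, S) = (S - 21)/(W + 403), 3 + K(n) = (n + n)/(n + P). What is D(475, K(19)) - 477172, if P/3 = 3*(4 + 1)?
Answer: -13406625261/28096 ≈ -4.7717e+5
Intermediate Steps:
P = 45 (P = 3*(3*(4 + 1)) = 3*(3*5) = 3*15 = 45)
K(n) = -3 + 2*n/(45 + n) (K(n) = -3 + (n + n)/(n + 45) = -3 + (2*n)/(45 + n) = -3 + 2*n/(45 + n))
D(W, S) = (-21 + S)/(403 + W)
D(475, K(19)) - 477172 = (-21 + (-135 - 1*19)/(45 + 19))/(403 + 475) - 477172 = (-21 + (-135 - 19)/64)/878 - 477172 = (-21 + (1/64)*(-154))/878 - 477172 = (-21 - 77/32)/878 - 477172 = (1/878)*(-749/32) - 477172 = -749/28096 - 477172 = -13406625261/28096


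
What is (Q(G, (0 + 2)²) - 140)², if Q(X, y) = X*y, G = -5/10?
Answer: 20164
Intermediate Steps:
G = -½ (G = -5*⅒ = -½ ≈ -0.50000)
(Q(G, (0 + 2)²) - 140)² = (-(0 + 2)²/2 - 140)² = (-½*2² - 140)² = (-½*4 - 140)² = (-2 - 140)² = (-142)² = 20164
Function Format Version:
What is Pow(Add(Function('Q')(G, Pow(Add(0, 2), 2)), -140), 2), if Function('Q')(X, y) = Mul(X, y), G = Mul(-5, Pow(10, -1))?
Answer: 20164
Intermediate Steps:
G = Rational(-1, 2) (G = Mul(-5, Rational(1, 10)) = Rational(-1, 2) ≈ -0.50000)
Pow(Add(Function('Q')(G, Pow(Add(0, 2), 2)), -140), 2) = Pow(Add(Mul(Rational(-1, 2), Pow(Add(0, 2), 2)), -140), 2) = Pow(Add(Mul(Rational(-1, 2), Pow(2, 2)), -140), 2) = Pow(Add(Mul(Rational(-1, 2), 4), -140), 2) = Pow(Add(-2, -140), 2) = Pow(-142, 2) = 20164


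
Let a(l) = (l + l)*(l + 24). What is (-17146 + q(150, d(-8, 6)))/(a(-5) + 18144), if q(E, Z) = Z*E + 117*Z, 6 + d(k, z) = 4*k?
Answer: -13646/8977 ≈ -1.5201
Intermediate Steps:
d(k, z) = -6 + 4*k
a(l) = 2*l*(24 + l) (a(l) = (2*l)*(24 + l) = 2*l*(24 + l))
q(E, Z) = 117*Z + E*Z (q(E, Z) = E*Z + 117*Z = 117*Z + E*Z)
(-17146 + q(150, d(-8, 6)))/(a(-5) + 18144) = (-17146 + (-6 + 4*(-8))*(117 + 150))/(2*(-5)*(24 - 5) + 18144) = (-17146 + (-6 - 32)*267)/(2*(-5)*19 + 18144) = (-17146 - 38*267)/(-190 + 18144) = (-17146 - 10146)/17954 = -27292*1/17954 = -13646/8977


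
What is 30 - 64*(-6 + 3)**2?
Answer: -546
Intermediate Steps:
30 - 64*(-6 + 3)**2 = 30 - 64*(-3)**2 = 30 - 64*9 = 30 - 576 = -546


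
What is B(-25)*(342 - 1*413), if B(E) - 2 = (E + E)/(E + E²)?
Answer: -1633/12 ≈ -136.08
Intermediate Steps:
B(E) = 2 + 2*E/(E + E²) (B(E) = 2 + (E + E)/(E + E²) = 2 + (2*E)/(E + E²) = 2 + 2*E/(E + E²))
B(-25)*(342 - 1*413) = (2*(2 - 25)/(1 - 25))*(342 - 1*413) = (2*(-23)/(-24))*(342 - 413) = (2*(-1/24)*(-23))*(-71) = (23/12)*(-71) = -1633/12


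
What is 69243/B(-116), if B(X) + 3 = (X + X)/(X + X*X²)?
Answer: -931803051/40369 ≈ -23082.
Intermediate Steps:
B(X) = -3 + 2*X/(X + X³) (B(X) = -3 + (X + X)/(X + X*X²) = -3 + (2*X)/(X + X³) = -3 + 2*X/(X + X³))
69243/B(-116) = 69243/(((-1 - 3*(-116)²)/(1 + (-116)²))) = 69243/(((-1 - 3*13456)/(1 + 13456))) = 69243/(((-1 - 40368)/13457)) = 69243/(((1/13457)*(-40369))) = 69243/(-40369/13457) = 69243*(-13457/40369) = -931803051/40369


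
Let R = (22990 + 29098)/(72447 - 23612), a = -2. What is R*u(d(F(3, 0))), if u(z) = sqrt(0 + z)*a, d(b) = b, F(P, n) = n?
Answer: 0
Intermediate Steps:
R = 52088/48835 ≈ 1.0666
u(z) = -2*sqrt(z) (u(z) = sqrt(0 + z)*(-2) = sqrt(z)*(-2) = -2*sqrt(z))
R*u(d(F(3, 0))) = 52088*(-2*sqrt(0))/48835 = 52088*(-2*0)/48835 = (52088/48835)*0 = 0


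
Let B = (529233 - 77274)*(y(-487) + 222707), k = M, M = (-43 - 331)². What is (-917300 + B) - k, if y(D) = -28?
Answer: 100640720985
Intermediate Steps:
M = 139876 (M = (-374)² = 139876)
k = 139876
B = 100641778161 (B = (529233 - 77274)*(-28 + 222707) = 451959*222679 = 100641778161)
(-917300 + B) - k = (-917300 + 100641778161) - 1*139876 = 100640860861 - 139876 = 100640720985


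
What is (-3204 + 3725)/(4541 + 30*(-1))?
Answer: 521/4511 ≈ 0.11550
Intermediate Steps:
(-3204 + 3725)/(4541 + 30*(-1)) = 521/(4541 - 30) = 521/4511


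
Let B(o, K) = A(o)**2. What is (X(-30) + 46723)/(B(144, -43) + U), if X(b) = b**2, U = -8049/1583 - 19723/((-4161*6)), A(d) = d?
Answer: 1882117059894/819341417183 ≈ 2.2971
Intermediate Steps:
U = -169729825/39521178 (U = -8049*1/1583 - 19723/(-24966) = -8049/1583 - 19723*(-1/24966) = -8049/1583 + 19723/24966 = -169729825/39521178 ≈ -4.2947)
B(o, K) = o**2
(X(-30) + 46723)/(B(144, -43) + U) = ((-30)**2 + 46723)/(144**2 - 169729825/39521178) = (900 + 46723)/(20736 - 169729825/39521178) = 47623/(819341417183/39521178) = 47623*(39521178/819341417183) = 1882117059894/819341417183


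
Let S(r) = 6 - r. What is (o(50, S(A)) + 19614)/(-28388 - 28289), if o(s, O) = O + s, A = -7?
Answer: -19677/56677 ≈ -0.34718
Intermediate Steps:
(o(50, S(A)) + 19614)/(-28388 - 28289) = (((6 - 1*(-7)) + 50) + 19614)/(-28388 - 28289) = (((6 + 7) + 50) + 19614)/(-56677) = ((13 + 50) + 19614)*(-1/56677) = (63 + 19614)*(-1/56677) = 19677*(-1/56677) = -19677/56677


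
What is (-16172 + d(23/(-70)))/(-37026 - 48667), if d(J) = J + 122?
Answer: 16769/89530 ≈ 0.18730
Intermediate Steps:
d(J) = 122 + J
(-16172 + d(23/(-70)))/(-37026 - 48667) = (-16172 + (122 + 23/(-70)))/(-37026 - 48667) = (-16172 + (122 + 23*(-1/70)))/(-85693) = (-16172 + (122 - 23/70))*(-1/85693) = (-16172 + 8517/70)*(-1/85693) = -1123523/70*(-1/85693) = 16769/89530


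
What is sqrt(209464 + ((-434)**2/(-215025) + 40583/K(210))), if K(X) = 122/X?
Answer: sqrt(516581144214519)/43005 ≈ 528.51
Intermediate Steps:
sqrt(209464 + ((-434)**2/(-215025) + 40583/K(210))) = sqrt(209464 + ((-434)**2/(-215025) + 40583/((122/210)))) = sqrt(209464 + (188356*(-1/215025) + 40583/((122*(1/210))))) = sqrt(209464 + (-188356/215025 + 40583/(61/105))) = sqrt(209464 + (-188356/215025 + 40583*(105/61))) = sqrt(209464 + (-188356/215025 + 4261215/61)) = sqrt(209464 + 15020594519/215025) = sqrt(60060591119/215025) = sqrt(516581144214519)/43005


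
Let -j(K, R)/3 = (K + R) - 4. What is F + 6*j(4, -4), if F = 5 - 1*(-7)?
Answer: 84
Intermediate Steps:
F = 12 (F = 5 + 7 = 12)
j(K, R) = 12 - 3*K - 3*R (j(K, R) = -3*((K + R) - 4) = -3*(-4 + K + R) = 12 - 3*K - 3*R)
F + 6*j(4, -4) = 12 + 6*(12 - 3*4 - 3*(-4)) = 12 + 6*(12 - 12 + 12) = 12 + 6*12 = 12 + 72 = 84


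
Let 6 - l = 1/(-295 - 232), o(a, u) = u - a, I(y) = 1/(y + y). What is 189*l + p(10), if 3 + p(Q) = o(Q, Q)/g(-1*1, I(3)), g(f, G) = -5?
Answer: 596226/527 ≈ 1131.4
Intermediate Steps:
I(y) = 1/(2*y)
p(Q) = -3 (p(Q) = -3 + (Q - Q)/(-5) = -3 + 0*(-1/5) = -3 + 0 = -3)
l = 3163/527 (l = 6 - 1/(-295 - 232) = 6 - 1/(-527) = 6 - 1*(-1/527) = 6 + 1/527 = 3163/527 ≈ 6.0019)
189*l + p(10) = 189*(3163/527) - 3 = 597807/527 - 3 = 596226/527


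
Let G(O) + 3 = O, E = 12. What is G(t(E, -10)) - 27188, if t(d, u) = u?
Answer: -27201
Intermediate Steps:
G(O) = -3 + O
G(t(E, -10)) - 27188 = (-3 - 10) - 27188 = -13 - 27188 = -27201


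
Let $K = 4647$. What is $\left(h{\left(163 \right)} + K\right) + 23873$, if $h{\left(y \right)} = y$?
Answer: $28683$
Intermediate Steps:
$\left(h{\left(163 \right)} + K\right) + 23873 = \left(163 + 4647\right) + 23873 = 4810 + 23873 = 28683$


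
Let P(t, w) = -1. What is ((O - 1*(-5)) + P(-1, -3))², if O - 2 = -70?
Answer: 4096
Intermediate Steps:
O = -68 (O = 2 - 70 = -68)
((O - 1*(-5)) + P(-1, -3))² = ((-68 - 1*(-5)) - 1)² = ((-68 + 5) - 1)² = (-63 - 1)² = (-64)² = 4096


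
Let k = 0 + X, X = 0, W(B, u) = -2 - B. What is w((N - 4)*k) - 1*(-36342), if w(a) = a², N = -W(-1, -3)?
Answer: 36342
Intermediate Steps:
N = 1 (N = -(-2 - 1*(-1)) = -(-2 + 1) = -1*(-1) = 1)
k = 0 (k = 0 + 0 = 0)
w((N - 4)*k) - 1*(-36342) = ((1 - 4)*0)² - 1*(-36342) = (-3*0)² + 36342 = 0² + 36342 = 0 + 36342 = 36342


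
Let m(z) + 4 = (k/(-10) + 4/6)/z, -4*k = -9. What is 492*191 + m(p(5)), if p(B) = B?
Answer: 56380853/600 ≈ 93968.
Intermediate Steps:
k = 9/4 (k = -1/4*(-9) = 9/4 ≈ 2.2500)
m(z) = -4 + 53/(120*z) (m(z) = -4 + ((9/4)/(-10) + 4/6)/z = -4 + ((9/4)*(-1/10) + 4*(1/6))/z = -4 + (-9/40 + 2/3)/z = -4 + 53/(120*z))
492*191 + m(p(5)) = 492*191 + (-4 + (53/120)/5) = 93972 + (-4 + (53/120)*(1/5)) = 93972 + (-4 + 53/600) = 93972 - 2347/600 = 56380853/600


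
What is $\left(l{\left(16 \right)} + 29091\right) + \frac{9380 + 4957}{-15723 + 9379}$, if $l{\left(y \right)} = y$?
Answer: $\frac{184640471}{6344} \approx 29105.0$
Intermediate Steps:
$\left(l{\left(16 \right)} + 29091\right) + \frac{9380 + 4957}{-15723 + 9379} = \left(16 + 29091\right) + \frac{9380 + 4957}{-15723 + 9379} = 29107 + \frac{14337}{-6344} = 29107 + 14337 \left(- \frac{1}{6344}\right) = 29107 - \frac{14337}{6344} = \frac{184640471}{6344}$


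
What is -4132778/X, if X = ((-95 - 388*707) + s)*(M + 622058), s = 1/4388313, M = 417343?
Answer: 3022653903919/208608016062308907 ≈ 1.4490e-5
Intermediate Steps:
s = 1/4388313 ≈ 2.2788e-7
X = -417216032124617814/1462771 (X = ((-95 - 388*707) + 1/4388313)*(417343 + 622058) = ((-95 - 274316) + 1/4388313)*1039401 = (-274411 + 1/4388313)*1039401 = -1204201358642/4388313*1039401 = -417216032124617814/1462771 ≈ -2.8522e+11)
-4132778/X = -4132778/(-417216032124617814/1462771) = -4132778*(-1462771/417216032124617814) = 3022653903919/208608016062308907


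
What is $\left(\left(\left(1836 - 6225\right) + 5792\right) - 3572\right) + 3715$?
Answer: $1546$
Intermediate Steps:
$\left(\left(\left(1836 - 6225\right) + 5792\right) - 3572\right) + 3715 = \left(\left(-4389 + 5792\right) - 3572\right) + 3715 = \left(1403 - 3572\right) + 3715 = -2169 + 3715 = 1546$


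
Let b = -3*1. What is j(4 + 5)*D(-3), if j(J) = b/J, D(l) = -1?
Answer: ⅓ ≈ 0.33333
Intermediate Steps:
b = -3
j(J) = -3/J
j(4 + 5)*D(-3) = -3/(4 + 5)*(-1) = -3/9*(-1) = -3*⅑*(-1) = -⅓*(-1) = ⅓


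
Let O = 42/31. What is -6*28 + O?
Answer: -5166/31 ≈ -166.65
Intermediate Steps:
O = 42/31 (O = 42*(1/31) = 42/31 ≈ 1.3548)
-6*28 + O = -6*28 + 42/31 = -168 + 42/31 = -5166/31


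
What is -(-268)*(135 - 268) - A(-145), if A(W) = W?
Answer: -35499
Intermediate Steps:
-(-268)*(135 - 268) - A(-145) = -(-268)*(135 - 268) - 1*(-145) = -(-268)*(-133) + 145 = -1*35644 + 145 = -35644 + 145 = -35499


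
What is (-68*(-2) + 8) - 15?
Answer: 129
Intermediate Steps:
(-68*(-2) + 8) - 15 = (136 + 8) - 15 = 144 - 15 = 129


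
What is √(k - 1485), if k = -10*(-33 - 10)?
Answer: I*√1055 ≈ 32.481*I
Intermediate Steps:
k = 430 (k = -10*(-43) = 430)
√(k - 1485) = √(430 - 1485) = √(-1055) = I*√1055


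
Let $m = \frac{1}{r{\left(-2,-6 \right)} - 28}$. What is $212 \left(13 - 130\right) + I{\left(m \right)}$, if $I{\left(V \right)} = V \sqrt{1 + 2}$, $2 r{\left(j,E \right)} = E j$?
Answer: $-24804 - \frac{\sqrt{3}}{22} \approx -24804.0$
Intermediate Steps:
$r{\left(j,E \right)} = \frac{E j}{2}$
$m = - \frac{1}{22}$ ($m = \frac{1}{\frac{1}{2} \left(-6\right) \left(-2\right) - 28} = \frac{1}{6 - 28} = \frac{1}{-22} = - \frac{1}{22} \approx -0.045455$)
$I{\left(V \right)} = V \sqrt{3}$
$212 \left(13 - 130\right) + I{\left(m \right)} = 212 \left(13 - 130\right) - \frac{\sqrt{3}}{22} = 212 \left(-117\right) - \frac{\sqrt{3}}{22} = -24804 - \frac{\sqrt{3}}{22}$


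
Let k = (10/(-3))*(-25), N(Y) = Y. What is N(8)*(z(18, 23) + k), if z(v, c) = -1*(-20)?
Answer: 2480/3 ≈ 826.67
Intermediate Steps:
z(v, c) = 20
k = 250/3 (k = (10*(-⅓))*(-25) = -10/3*(-25) = 250/3 ≈ 83.333)
N(8)*(z(18, 23) + k) = 8*(20 + 250/3) = 8*(310/3) = 2480/3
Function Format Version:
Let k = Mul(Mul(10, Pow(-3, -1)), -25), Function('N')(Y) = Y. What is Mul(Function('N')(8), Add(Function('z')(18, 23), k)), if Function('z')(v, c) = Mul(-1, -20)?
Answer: Rational(2480, 3) ≈ 826.67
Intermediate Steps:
Function('z')(v, c) = 20
k = Rational(250, 3) (k = Mul(Mul(10, Rational(-1, 3)), -25) = Mul(Rational(-10, 3), -25) = Rational(250, 3) ≈ 83.333)
Mul(Function('N')(8), Add(Function('z')(18, 23), k)) = Mul(8, Add(20, Rational(250, 3))) = Mul(8, Rational(310, 3)) = Rational(2480, 3)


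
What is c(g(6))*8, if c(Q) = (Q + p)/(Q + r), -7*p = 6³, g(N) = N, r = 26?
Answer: -87/14 ≈ -6.2143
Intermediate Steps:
p = -216/7 (p = -⅐*6³ = -⅐*216 = -216/7 ≈ -30.857)
c(Q) = (-216/7 + Q)/(26 + Q) (c(Q) = (Q - 216/7)/(Q + 26) = (-216/7 + Q)/(26 + Q))
c(g(6))*8 = ((-216/7 + 6)/(26 + 6))*8 = (-174/7/32)*8 = ((1/32)*(-174/7))*8 = -87/112*8 = -87/14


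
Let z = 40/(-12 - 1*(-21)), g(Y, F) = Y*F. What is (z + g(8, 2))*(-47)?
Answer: -8648/9 ≈ -960.89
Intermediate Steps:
g(Y, F) = F*Y
z = 40/9 (z = 40/(-12 + 21) = 40/9 ≈ 4.4444)
(z + g(8, 2))*(-47) = (40/9 + 2*8)*(-47) = (40/9 + 16)*(-47) = (184/9)*(-47) = -8648/9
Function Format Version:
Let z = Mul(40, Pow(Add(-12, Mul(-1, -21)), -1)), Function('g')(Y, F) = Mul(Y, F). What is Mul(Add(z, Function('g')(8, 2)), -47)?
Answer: Rational(-8648, 9) ≈ -960.89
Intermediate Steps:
Function('g')(Y, F) = Mul(F, Y)
z = Rational(40, 9) (z = Mul(40, Pow(Add(-12, 21), -1)) = Mul(40, Pow(9, -1)) = Mul(40, Rational(1, 9)) = Rational(40, 9) ≈ 4.4444)
Mul(Add(z, Function('g')(8, 2)), -47) = Mul(Add(Rational(40, 9), Mul(2, 8)), -47) = Mul(Add(Rational(40, 9), 16), -47) = Mul(Rational(184, 9), -47) = Rational(-8648, 9)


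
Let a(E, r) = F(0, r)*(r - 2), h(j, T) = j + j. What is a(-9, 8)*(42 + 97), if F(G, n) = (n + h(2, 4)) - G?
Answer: 10008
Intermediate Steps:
h(j, T) = 2*j
F(G, n) = 4 + n - G (F(G, n) = (n + 2*2) - G = (n + 4) - G = (4 + n) - G = 4 + n - G)
a(E, r) = (-2 + r)*(4 + r) (a(E, r) = (4 + r - 1*0)*(r - 2) = (4 + r + 0)*(-2 + r) = (4 + r)*(-2 + r) = (-2 + r)*(4 + r))
a(-9, 8)*(42 + 97) = ((-2 + 8)*(4 + 8))*(42 + 97) = (6*12)*139 = 72*139 = 10008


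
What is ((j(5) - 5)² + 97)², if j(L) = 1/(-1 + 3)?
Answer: 219961/16 ≈ 13748.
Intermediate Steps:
j(L) = ½ (j(L) = 1/2 = ½)
((j(5) - 5)² + 97)² = ((½ - 5)² + 97)² = ((-9/2)² + 97)² = (81/4 + 97)² = (469/4)² = 219961/16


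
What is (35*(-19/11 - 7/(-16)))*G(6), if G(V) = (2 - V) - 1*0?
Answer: 7945/44 ≈ 180.57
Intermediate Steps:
G(V) = 2 - V (G(V) = (2 - V) + 0 = 2 - V)
(35*(-19/11 - 7/(-16)))*G(6) = (35*(-19/11 - 7/(-16)))*(2 - 1*6) = (35*(-19*1/11 - 7*(-1/16)))*(2 - 6) = (35*(-19/11 + 7/16))*(-4) = (35*(-227/176))*(-4) = -7945/176*(-4) = 7945/44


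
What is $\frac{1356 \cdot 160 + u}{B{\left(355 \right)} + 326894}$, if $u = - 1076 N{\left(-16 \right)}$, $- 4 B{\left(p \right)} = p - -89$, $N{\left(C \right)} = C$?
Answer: $\frac{234176}{326783} \approx 0.71661$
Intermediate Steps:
$B{\left(p \right)} = - \frac{89}{4} - \frac{p}{4}$ ($B{\left(p \right)} = - \frac{p - -89}{4} = - \frac{p + 89}{4} = - \frac{89 + p}{4} = - \frac{89}{4} - \frac{p}{4}$)
$u = 17216$ ($u = \left(-1076\right) \left(-16\right) = 17216$)
$\frac{1356 \cdot 160 + u}{B{\left(355 \right)} + 326894} = \frac{1356 \cdot 160 + 17216}{\left(- \frac{89}{4} - \frac{355}{4}\right) + 326894} = \frac{216960 + 17216}{\left(- \frac{89}{4} - \frac{355}{4}\right) + 326894} = \frac{234176}{-111 + 326894} = \frac{234176}{326783}$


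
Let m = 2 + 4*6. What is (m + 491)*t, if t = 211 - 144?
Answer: 34639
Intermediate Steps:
t = 67
m = 26 (m = 2 + 24 = 26)
(m + 491)*t = (26 + 491)*67 = 517*67 = 34639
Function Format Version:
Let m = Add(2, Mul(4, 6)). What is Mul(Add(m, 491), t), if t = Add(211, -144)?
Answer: 34639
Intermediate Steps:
t = 67
m = 26 (m = Add(2, 24) = 26)
Mul(Add(m, 491), t) = Mul(Add(26, 491), 67) = Mul(517, 67) = 34639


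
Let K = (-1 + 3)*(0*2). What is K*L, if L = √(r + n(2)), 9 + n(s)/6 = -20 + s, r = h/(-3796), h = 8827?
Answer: 0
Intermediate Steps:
r = -679/292 (r = 8827/(-3796) = 8827*(-1/3796) = -679/292 ≈ -2.3253)
n(s) = -174 + 6*s (n(s) = -54 + 6*(-20 + s) = -54 + (-120 + 6*s) = -174 + 6*s)
K = 0 (K = 2*0 = 0)
L = I*√3502759/146 (L = √(-679/292 + (-174 + 6*2)) = √(-679/292 + (-174 + 12)) = √(-679/292 - 162) = √(-47983/292) = I*√3502759/146 ≈ 12.819*I)
K*L = 0*(I*√3502759/146) = 0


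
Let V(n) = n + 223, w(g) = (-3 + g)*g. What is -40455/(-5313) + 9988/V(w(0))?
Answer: 20695903/394933 ≈ 52.404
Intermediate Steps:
w(g) = g*(-3 + g)
V(n) = 223 + n
-40455/(-5313) + 9988/V(w(0)) = -40455/(-5313) + 9988/(223 + 0*(-3 + 0)) = -40455*(-1/5313) + 9988/(223 + 0*(-3)) = 13485/1771 + 9988/(223 + 0) = 13485/1771 + 9988/223 = 20695903/394933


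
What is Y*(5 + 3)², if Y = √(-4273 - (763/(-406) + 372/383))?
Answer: 32*I*√2108114175714/11107 ≈ 4183.1*I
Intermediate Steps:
Y = I*√2108114175714/22214 (Y = √(-4273 - (763*(-1/406) + 372*(1/383))) = √(-4273 - (-109/58 + 372/383)) = √(-4273 - 1*(-20171/22214)) = √(-4273 + 20171/22214) = √(-94900251/22214) = I*√2108114175714/22214 ≈ 65.361*I)
Y*(5 + 3)² = (I*√2108114175714/22214)*(5 + 3)² = (I*√2108114175714/22214)*8² = (I*√2108114175714/22214)*64 = 32*I*√2108114175714/11107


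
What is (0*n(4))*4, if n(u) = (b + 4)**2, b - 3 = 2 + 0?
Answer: 0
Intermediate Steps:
b = 5 (b = 3 + (2 + 0) = 3 + 2 = 5)
n(u) = 81 (n(u) = (5 + 4)**2 = 9**2 = 81)
(0*n(4))*4 = (0*81)*4 = 0*4 = 0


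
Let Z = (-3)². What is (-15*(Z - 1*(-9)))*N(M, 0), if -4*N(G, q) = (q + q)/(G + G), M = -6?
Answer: 0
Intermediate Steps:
Z = 9
N(G, q) = -q/(4*G) (N(G, q) = -(q + q)/(4*(G + G)) = -2*q/(4*(2*G)) = -2*q*1/(2*G)/4 = -q/(4*G))
(-15*(Z - 1*(-9)))*N(M, 0) = (-15*(9 - 1*(-9)))*(-¼*0/(-6)) = (-15*(9 + 9))*(-¼*0*(-⅙)) = -15*18*0 = -270*0 = 0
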